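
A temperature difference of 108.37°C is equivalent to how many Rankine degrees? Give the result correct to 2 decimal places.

For a temperature interval the offset drops out; only the factor 1.8 applies.
108.37 × 1.8 = 195.07.

195.07°R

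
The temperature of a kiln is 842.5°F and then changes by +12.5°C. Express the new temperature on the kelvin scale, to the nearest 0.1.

Initial temperature in Celsius: (842.5 - 32) × 5/9 = 450.2778°C.
Final Celsius temperature: 450.2778 + 12.5000 = 462.7778°C.
In kelvin: 462.7778 + 273.15 = 735.9 K.

735.9 K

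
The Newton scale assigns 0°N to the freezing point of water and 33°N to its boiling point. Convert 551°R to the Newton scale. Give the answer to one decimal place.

10.9°N

First in Celsius: (551 - 491.67) × 5/9 = 32.9611°C.
Linearly onto the Newton scale: 0 + (32.9611 / 100) × (33 - 0) = 10.9°N.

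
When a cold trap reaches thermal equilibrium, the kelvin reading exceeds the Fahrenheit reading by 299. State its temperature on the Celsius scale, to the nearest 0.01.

Let x be the kelvin reading; then the Fahrenheit reading is 1.8·x - 459.67.
(1.8·x - 459.67) - x = -299  ⇒  (0.8)·x = 160.67  ⇒  x = 200.8375 K.
In Celsius: 200.8375 - 273.15 = -72.31°C.

-72.31°C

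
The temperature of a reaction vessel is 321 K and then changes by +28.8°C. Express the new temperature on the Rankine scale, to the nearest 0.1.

Initial temperature in Celsius: 321 - 273.15 = 47.8500°C.
Final Celsius temperature: 47.8500 + 28.8000 = 76.6500°C.
In Rankine: 76.6500 × 1.8 + 491.67 = 629.6°R.

629.6°R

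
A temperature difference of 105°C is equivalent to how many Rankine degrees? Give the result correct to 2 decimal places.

For a temperature interval the offset drops out; only the factor 1.8 applies.
105 × 1.8 = 189.00.

189.00°R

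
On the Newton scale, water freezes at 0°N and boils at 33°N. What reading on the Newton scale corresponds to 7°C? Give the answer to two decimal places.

2.31°N

Linearly onto the Newton scale: 0 + (7.0000 / 100) × (33 - 0) = 2.31°N.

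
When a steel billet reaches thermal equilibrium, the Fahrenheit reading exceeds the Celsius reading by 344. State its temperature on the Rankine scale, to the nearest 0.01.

Let x be the Celsius reading; then the Fahrenheit reading is 1.8·x + 32.
(1.8·x + 32) - x = 344  ⇒  (0.8)·x = 312  ⇒  x = 390.0000°C.
In Rankine: 390.0000 × 1.8 + 491.67 = 1193.67°R.

1193.67°R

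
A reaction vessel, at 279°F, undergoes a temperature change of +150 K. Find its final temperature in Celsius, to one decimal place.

287.2°C

Initial temperature in Celsius: (279 - 32) × 5/9 = 137.2222°C.
The 150 K change is an interval; Kelvin and Celsius degrees are the same size, so ΔC = +150°C.
Final Celsius temperature: 137.2222 + 150.0000 = 287.2222°C.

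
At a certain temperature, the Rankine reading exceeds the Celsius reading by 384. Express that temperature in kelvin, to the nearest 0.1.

Let x be the Rankine reading; then the Celsius reading is 5/9·x - 273.15.
(5/9·x - 273.15) - x = -384  ⇒  (-4/9)·x = -110.85  ⇒  x = 249.4125°R.
In Celsius: (249.4125 - 491.67) × 5/9 = -134.5875°C.
In kelvin: -134.5875 + 273.15 = 138.6 K.

138.6 K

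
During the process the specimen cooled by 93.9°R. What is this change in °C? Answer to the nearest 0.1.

52.2°C

Only the scale ratio 5/9 matters for a change in temperature.
93.9 × 5/9 = 52.2.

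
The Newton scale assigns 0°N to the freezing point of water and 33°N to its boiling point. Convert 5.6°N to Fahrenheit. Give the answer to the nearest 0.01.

62.55°F

Linear interpolation between the fixed points: C = (5.6 - 0) × 100 / (33 - 0) = 16.9697°C.
Then 16.9697 × 1.8 + 32 = 62.55°F.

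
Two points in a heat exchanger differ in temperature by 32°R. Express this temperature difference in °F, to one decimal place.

32.0°F

Rankine and Fahrenheit degrees are the same size, so the interval is unchanged: 32.0.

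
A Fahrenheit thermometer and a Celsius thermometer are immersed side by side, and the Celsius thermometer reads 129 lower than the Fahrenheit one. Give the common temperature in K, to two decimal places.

Let x be the Fahrenheit reading; then the Celsius reading is 5/9·x - 17.7778.
(5/9·x - 17.7778) - x = -129  ⇒  (-4/9)·x = -111.222  ⇒  x = 250.2500°F.
In Celsius: (250.25 - 32) × 5/9 = 121.2500°C.
In kelvin: 121.2500 + 273.15 = 394.40 K.

394.40 K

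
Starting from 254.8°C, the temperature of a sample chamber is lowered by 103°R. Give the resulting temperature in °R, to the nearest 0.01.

The 103°R change is an interval, so only the factor 5/9 applies: -103 × 5/9 = -57.2222°C.
Final Celsius temperature: 254.8000 - 57.2222 = 197.5778°C.
In Rankine: 197.5778 × 1.8 + 491.67 = 847.31°R.

847.31°R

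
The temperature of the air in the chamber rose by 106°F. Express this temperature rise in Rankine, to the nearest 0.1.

Fahrenheit and Rankine degrees are the same size, so the interval is unchanged: 106.0.

106.0°R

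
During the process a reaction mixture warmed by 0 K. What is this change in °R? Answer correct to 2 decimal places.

0.00°R

An interval of 1 K corresponds to 1.8°R.
0 × 1.8 = 0.00.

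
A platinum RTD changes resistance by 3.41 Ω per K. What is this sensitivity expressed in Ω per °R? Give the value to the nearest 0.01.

1.89 Ω per °R

Since only a temperature interval is involved, the additive offset between the scales drops out.
A change of 1°R is a change of 5/9 K, so per °R the value is 3.41 × 5/9 = 1.89.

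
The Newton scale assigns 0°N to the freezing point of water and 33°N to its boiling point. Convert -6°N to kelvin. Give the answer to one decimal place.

255.0 K

Linear interpolation between the fixed points: C = (-6 - 0) × 100 / (33 - 0) = -18.1818°C.
Then -18.1818 + 273.15 = 255.0 K.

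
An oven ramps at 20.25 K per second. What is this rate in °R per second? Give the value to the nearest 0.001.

The quantity depends on a temperature interval, so only the ratio of degree sizes applies; the offset between the scales is irrelevant.
A change of 1 K is a change of 1.8°R, so 20.25 × 1.8 = 36.450.

36.450 °R/second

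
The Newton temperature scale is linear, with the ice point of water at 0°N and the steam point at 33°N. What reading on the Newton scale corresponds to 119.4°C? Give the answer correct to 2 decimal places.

Linearly onto the Newton scale: 0 + (119.4000 / 100) × (33 - 0) = 39.40°N.

39.40°N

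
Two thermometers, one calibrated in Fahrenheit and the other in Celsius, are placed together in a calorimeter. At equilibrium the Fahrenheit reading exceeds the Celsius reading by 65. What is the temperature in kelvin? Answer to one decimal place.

314.4 K

Let x be the Fahrenheit reading; then the Celsius reading is 5/9·x - 17.7778.
(5/9·x - 17.7778) - x = -65  ⇒  (-4/9)·x = -47.2222  ⇒  x = 106.2500°F.
In Celsius: (106.25 - 32) × 5/9 = 41.2500°C.
In kelvin: 41.2500 + 273.15 = 314.4 K.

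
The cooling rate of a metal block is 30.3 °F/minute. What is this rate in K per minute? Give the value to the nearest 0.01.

16.83 K/minute

The quantity depends on a temperature interval, so only the ratio of degree sizes applies; the offset between the scales is irrelevant.
A change of 1°F is a change of 5/9 K, so 30.3 × 5/9 = 16.83.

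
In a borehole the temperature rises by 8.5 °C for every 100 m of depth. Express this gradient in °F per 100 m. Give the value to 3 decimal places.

15.300 °F/100 m

The quantity depends on a temperature interval, so only the ratio of degree sizes applies; the offset between the scales is irrelevant.
A change of 1°C is a change of 1.8°F, so 8.5 × 1.8 = 15.300.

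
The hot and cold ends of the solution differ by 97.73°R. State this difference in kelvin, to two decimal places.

An interval of 1°R corresponds to 5/9 K.
97.73 × 5/9 = 54.29.

54.29 K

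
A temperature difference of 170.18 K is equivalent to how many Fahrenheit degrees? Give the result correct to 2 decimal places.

For a temperature interval the offset drops out; only the factor 1.8 applies.
170.18 × 1.8 = 306.32.

306.32°F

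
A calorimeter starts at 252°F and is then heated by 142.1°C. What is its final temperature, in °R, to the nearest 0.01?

Initial temperature in Celsius: (252 - 32) × 5/9 = 122.2222°C.
Final Celsius temperature: 122.2222 + 142.1000 = 264.3222°C.
In Rankine: 264.3222 × 1.8 + 491.67 = 967.45°R.

967.45°R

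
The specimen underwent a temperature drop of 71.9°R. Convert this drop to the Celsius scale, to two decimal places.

Only the scale ratio 5/9 matters for a change in temperature.
71.9 × 5/9 = 39.94.

39.94°C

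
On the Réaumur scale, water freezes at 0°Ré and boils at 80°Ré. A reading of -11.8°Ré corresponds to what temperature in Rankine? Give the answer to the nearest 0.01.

465.12°R

Linear interpolation between the fixed points: C = (-11.8 - 0) × 100 / (80 - 0) = -14.7500°C.
Then -14.7500 × 1.8 + 491.67 = 465.12°R.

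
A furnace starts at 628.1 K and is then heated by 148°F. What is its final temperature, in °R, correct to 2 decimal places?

Initial temperature in Celsius: 628.1 - 273.15 = 354.9500°C.
The 148°F change is an interval, so only the factor 5/9 applies: +148 × 5/9 = +82.2222°C.
Final Celsius temperature: 354.9500 + 82.2222 = 437.1722°C.
In Rankine: 437.1722 × 1.8 + 491.67 = 1278.58°R.

1278.58°R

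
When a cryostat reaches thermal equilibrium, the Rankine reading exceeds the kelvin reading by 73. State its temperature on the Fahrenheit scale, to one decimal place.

-295.4°F

Let x be the Rankine reading; then the kelvin reading is 5/9·x.
(5/9·x) - x = -73  ⇒  (-4/9)·x = -73  ⇒  x = 164.2500°R.
In Celsius: (164.25 - 491.67) × 5/9 = -181.9000°C.
In Fahrenheit: -181.9000 × 1.8 + 32 = -295.4°F.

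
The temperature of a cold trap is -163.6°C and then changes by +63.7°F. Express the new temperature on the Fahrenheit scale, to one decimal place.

The 63.7°F change is an interval, so only the factor 5/9 applies: +63.7 × 5/9 = +35.3889°C.
Final Celsius temperature: -163.6000 + 35.3889 = -128.2111°C.
In Fahrenheit: -128.2111 × 1.8 + 32 = -198.8°F.

-198.8°F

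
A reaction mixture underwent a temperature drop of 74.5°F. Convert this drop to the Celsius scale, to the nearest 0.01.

Only the scale ratio 5/9 matters for a change in temperature.
74.5 × 5/9 = 41.39.

41.39°C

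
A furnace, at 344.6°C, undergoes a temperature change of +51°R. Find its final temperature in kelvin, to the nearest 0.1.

646.1 K

The 51°R change is an interval, so only the factor 5/9 applies: +51 × 5/9 = +28.3333°C.
Final Celsius temperature: 344.6000 + 28.3333 = 372.9333°C.
In kelvin: 372.9333 + 273.15 = 646.1 K.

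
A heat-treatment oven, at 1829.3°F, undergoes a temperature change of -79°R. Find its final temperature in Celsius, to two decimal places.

Initial temperature in Celsius: (1829.3 - 32) × 5/9 = 998.5000°C.
The 79°R change is an interval, so only the factor 5/9 applies: -79 × 5/9 = -43.8889°C.
Final Celsius temperature: 998.5000 - 43.8889 = 954.6111°C.

954.61°C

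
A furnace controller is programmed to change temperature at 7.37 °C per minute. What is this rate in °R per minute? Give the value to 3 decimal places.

Since only a temperature interval is involved, the additive offset between the scales drops out.
A change of 1°C is a change of 1.8°R, so 7.37 × 1.8 = 13.266.

13.266 °R/minute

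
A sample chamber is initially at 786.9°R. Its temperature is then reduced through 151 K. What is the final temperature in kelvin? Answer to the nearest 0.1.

286.2 K

Initial temperature in Celsius: (786.9 - 491.67) × 5/9 = 164.0167°C.
The 151 K change is an interval; Kelvin and Celsius degrees are the same size, so ΔC = -151°C.
Final Celsius temperature: 164.0167 - 151.0000 = 13.0167°C.
In kelvin: 13.0167 + 273.15 = 286.2 K.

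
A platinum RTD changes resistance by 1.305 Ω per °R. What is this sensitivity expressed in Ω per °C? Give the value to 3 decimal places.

2.349 Ω per °C

Since only a temperature interval is involved, the additive offset between the scales drops out.
A change of 1°C is a change of 1.8°R, so per °C the value is 1.305 × 1.8 = 2.349.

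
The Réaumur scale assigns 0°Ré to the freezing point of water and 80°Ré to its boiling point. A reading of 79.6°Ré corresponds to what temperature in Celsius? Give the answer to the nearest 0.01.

Linear interpolation between the fixed points: C = (79.6 - 0) × 100 / (80 - 0) = 99.5000°C.

99.50°C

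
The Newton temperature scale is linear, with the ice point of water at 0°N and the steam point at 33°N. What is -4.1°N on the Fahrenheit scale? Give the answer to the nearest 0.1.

Linear interpolation between the fixed points: C = (-4.1 - 0) × 100 / (33 - 0) = -12.4242°C.
Then -12.4242 × 1.8 + 32 = 9.6°F.

9.6°F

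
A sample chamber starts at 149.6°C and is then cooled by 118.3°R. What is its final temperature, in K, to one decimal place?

357.0 K

The 118.3°R change is an interval, so only the factor 5/9 applies: -118.3 × 5/9 = -65.7222°C.
Final Celsius temperature: 149.6000 - 65.7222 = 83.8778°C.
In kelvin: 83.8778 + 273.15 = 357.0 K.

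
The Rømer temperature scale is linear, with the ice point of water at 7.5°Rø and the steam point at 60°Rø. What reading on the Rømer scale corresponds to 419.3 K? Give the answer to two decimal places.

First in Celsius: 419.3 - 273.15 = 146.1500°C.
Linearly onto the Rømer scale: 7.5 + (146.1500 / 100) × (60 - 7.5) = 84.23°Rø.

84.23°Rø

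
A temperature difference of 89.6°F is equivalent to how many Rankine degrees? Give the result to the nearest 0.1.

Fahrenheit and Rankine degrees are the same size, so the interval is unchanged: 89.6.

89.6°R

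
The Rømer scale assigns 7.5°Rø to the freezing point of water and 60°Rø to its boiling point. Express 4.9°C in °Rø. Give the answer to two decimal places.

10.07°Rø

Linearly onto the Rømer scale: 7.5 + (4.9000 / 100) × (60 - 7.5) = 10.07°Rø.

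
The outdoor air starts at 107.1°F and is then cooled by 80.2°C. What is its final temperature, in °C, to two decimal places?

-38.48°C

Initial temperature in Celsius: (107.1 - 32) × 5/9 = 41.7222°C.
Final Celsius temperature: 41.7222 - 80.2000 = -38.4778°C.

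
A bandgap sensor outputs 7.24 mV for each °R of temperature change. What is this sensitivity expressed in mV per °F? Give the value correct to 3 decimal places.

7.240 mV per °F

The quantity depends on a temperature interval, so only the ratio of degree sizes applies; the offset between the scales is irrelevant.
A change of 1°F is a change of 1°R, so per °F the value is 7.24 × 1 = 7.240.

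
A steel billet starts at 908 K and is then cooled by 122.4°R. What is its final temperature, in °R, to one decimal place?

Initial temperature in Celsius: 908 - 273.15 = 634.8500°C.
The 122.4°R change is an interval, so only the factor 5/9 applies: -122.4 × 5/9 = -68.0000°C.
Final Celsius temperature: 634.8500 - 68.0000 = 566.8500°C.
In Rankine: 566.8500 × 1.8 + 491.67 = 1512.0°R.

1512.0°R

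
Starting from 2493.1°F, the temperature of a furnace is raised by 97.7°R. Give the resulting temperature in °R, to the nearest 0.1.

Initial temperature in Celsius: (2493.1 - 32) × 5/9 = 1367.2778°C.
The 97.7°R change is an interval, so only the factor 5/9 applies: +97.7 × 5/9 = +54.2778°C.
Final Celsius temperature: 1367.2778 + 54.2778 = 1421.5556°C.
In Rankine: 1421.5556 × 1.8 + 491.67 = 3050.5°R.

3050.5°R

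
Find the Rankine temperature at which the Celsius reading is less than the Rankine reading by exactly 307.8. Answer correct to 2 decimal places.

77.96°R

Let R be the Rankine reading. The Celsius reading is C = 5/9·R - 273.15.
Require C - R = -307.8: (-4/9)·R - 273.15 = -307.8.
R = (-307.8 + 273.15) / (-4/9) = 77.96.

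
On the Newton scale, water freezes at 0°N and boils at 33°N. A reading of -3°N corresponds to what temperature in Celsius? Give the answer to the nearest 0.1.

-9.1°C

Linear interpolation between the fixed points: C = (-3 - 0) × 100 / (33 - 0) = -9.0909°C.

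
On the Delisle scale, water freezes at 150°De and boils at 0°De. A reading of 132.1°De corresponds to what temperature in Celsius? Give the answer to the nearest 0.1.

Linear interpolation between the fixed points: C = (132.1 - 150) × 100 / (0 - 150) = 11.9333°C.

11.9°C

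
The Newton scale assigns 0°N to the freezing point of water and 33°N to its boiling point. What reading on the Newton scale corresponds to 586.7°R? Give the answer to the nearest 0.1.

First in Celsius: (586.7 - 491.67) × 5/9 = 52.7944°C.
Linearly onto the Newton scale: 0 + (52.7944 / 100) × (33 - 0) = 17.4°N.

17.4°N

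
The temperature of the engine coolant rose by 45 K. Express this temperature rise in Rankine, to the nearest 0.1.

81.0°R

For a temperature interval the offset drops out; only the factor 1.8 applies.
45 × 1.8 = 81.0.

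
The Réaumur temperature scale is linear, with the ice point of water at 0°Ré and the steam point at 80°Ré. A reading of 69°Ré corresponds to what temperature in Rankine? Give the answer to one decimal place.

Linear interpolation between the fixed points: C = (69 - 0) × 100 / (80 - 0) = 86.2500°C.
Then 86.2500 × 1.8 + 491.67 = 646.9°R.

646.9°R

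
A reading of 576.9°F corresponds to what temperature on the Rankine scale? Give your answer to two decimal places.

In Celsius: (576.9 - 32) × 5/9 = 302.7222°C.
In Rankine: 302.7222 × 1.8 + 491.67 = 1036.57°R.

1036.57°R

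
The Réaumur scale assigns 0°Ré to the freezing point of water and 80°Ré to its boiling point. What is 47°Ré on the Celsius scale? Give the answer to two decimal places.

Linear interpolation between the fixed points: C = (47 - 0) × 100 / (80 - 0) = 58.7500°C.

58.75°C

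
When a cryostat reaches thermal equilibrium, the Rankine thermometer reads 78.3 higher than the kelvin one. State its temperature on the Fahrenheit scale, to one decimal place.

Let x be the kelvin reading; then the Rankine reading is 1.8·x.
(1.8·x) - x = 78.3  ⇒  (0.8)·x = 78.3  ⇒  x = 97.8750 K.
In Celsius: 97.875 - 273.15 = -175.2750°C.
In Fahrenheit: -175.2750 × 1.8 + 32 = -283.5°F.

-283.5°F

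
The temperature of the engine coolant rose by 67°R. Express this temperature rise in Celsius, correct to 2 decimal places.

An interval of 1°R corresponds to 5/9°C.
67 × 5/9 = 37.22.

37.22°C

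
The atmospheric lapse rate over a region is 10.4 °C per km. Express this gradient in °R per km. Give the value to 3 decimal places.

18.720 °R/km

The quantity depends on a temperature interval, so only the ratio of degree sizes applies; the offset between the scales is irrelevant.
A change of 1°C is a change of 1.8°R, so 10.4 × 1.8 = 18.720.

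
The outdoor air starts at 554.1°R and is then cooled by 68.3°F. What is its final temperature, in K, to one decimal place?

Initial temperature in Celsius: (554.1 - 491.67) × 5/9 = 34.6833°C.
The 68.3°F change is an interval, so only the factor 5/9 applies: -68.3 × 5/9 = -37.9444°C.
Final Celsius temperature: 34.6833 - 37.9444 = -3.2611°C.
In kelvin: -3.2611 + 273.15 = 269.9 K.

269.9 K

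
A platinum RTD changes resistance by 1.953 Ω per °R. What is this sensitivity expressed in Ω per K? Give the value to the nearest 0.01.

The quantity depends on a temperature interval, so only the ratio of degree sizes applies; the offset between the scales is irrelevant.
A change of 1 K is a change of 1.8°R, so per K the value is 1.953 × 1.8 = 3.52.

3.52 Ω per K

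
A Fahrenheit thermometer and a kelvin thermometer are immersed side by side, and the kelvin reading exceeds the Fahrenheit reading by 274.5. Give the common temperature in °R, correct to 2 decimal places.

416.63°R

Let x be the Fahrenheit reading; then the kelvin reading is 5/9·x + 255.372.
(5/9·x + 255.372) - x = 274.5  ⇒  (-4/9)·x = 19.1278  ⇒  x = -43.0375°F.
In Celsius: (-43.0375 - 32) × 5/9 = -41.6875°C.
In Rankine: -41.6875 × 1.8 + 491.67 = 416.63°R.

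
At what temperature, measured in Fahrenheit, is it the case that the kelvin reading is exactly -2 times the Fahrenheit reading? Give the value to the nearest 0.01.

-99.93°F

Let F be the Fahrenheit reading. The kelvin reading is K = 5/9·F + 255.372.
Require K = -2·F: 5/9·F + 255.372 = -2·F.
(23/9)·F = -255.372  ⇒  F = -99.93.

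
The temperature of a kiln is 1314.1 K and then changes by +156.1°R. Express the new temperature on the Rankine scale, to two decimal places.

2521.48°R

Initial temperature in Celsius: 1314.1 - 273.15 = 1040.9500°C.
The 156.1°R change is an interval, so only the factor 5/9 applies: +156.1 × 5/9 = +86.7222°C.
Final Celsius temperature: 1040.9500 + 86.7222 = 1127.6722°C.
In Rankine: 1127.6722 × 1.8 + 491.67 = 2521.48°R.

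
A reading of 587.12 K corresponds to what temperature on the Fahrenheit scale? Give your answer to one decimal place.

In Celsius: 587.12 - 273.15 = 313.9700°C.
In Fahrenheit: 313.9700 × 1.8 + 32 = 597.1°F.

597.1°F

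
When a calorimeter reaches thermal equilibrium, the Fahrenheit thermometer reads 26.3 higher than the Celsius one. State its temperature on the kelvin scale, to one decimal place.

266.0 K

Let x be the Celsius reading; then the Fahrenheit reading is 1.8·x + 32.
(1.8·x + 32) - x = 26.3  ⇒  (0.8)·x = -5.7  ⇒  x = -7.1250°C.
In kelvin: -7.1250 + 273.15 = 266.0 K.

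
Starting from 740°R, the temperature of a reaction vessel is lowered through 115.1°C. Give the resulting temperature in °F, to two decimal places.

73.15°F

Initial temperature in Celsius: (740 - 491.67) × 5/9 = 137.9611°C.
Final Celsius temperature: 137.9611 - 115.1000 = 22.8611°C.
In Fahrenheit: 22.8611 × 1.8 + 32 = 73.15°F.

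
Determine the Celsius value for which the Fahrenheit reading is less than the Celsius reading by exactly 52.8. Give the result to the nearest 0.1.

-106.0°C

Let C be the Celsius reading. The Fahrenheit reading is F = 1.8·C + 32.
Require F - C = -52.8: (0.8)·C + 32 = -52.8.
C = (-52.8 - 32) / (0.8) = -106.0.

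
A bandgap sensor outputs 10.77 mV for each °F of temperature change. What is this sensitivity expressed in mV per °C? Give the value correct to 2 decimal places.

19.39 mV per °C

Since only a temperature interval is involved, the additive offset between the scales drops out.
A change of 1°C is a change of 1.8°F, so per °C the value is 10.77 × 1.8 = 19.39.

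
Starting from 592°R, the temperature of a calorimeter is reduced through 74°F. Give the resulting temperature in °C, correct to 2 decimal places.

14.63°C

Initial temperature in Celsius: (592 - 491.67) × 5/9 = 55.7389°C.
The 74°F change is an interval, so only the factor 5/9 applies: -74 × 5/9 = -41.1111°C.
Final Celsius temperature: 55.7389 - 41.1111 = 14.6278°C.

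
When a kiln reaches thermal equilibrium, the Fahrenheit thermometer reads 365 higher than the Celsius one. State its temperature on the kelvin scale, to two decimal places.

Let x be the Celsius reading; then the Fahrenheit reading is 1.8·x + 32.
(1.8·x + 32) - x = 365  ⇒  (0.8)·x = 333  ⇒  x = 416.2500°C.
In kelvin: 416.2500 + 273.15 = 689.40 K.

689.40 K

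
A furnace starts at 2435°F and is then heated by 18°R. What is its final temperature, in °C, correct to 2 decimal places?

Initial temperature in Celsius: (2435 - 32) × 5/9 = 1335.0000°C.
The 18°R change is an interval, so only the factor 5/9 applies: +18 × 5/9 = +10.0000°C.
Final Celsius temperature: 1335.0000 + 10.0000 = 1345.0000°C.

1345.00°C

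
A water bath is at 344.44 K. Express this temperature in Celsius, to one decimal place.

In Celsius: 344.44 - 273.15 = 71.2900°C.

71.3°C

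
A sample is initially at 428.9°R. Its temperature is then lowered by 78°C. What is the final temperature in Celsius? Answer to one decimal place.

-112.9°C

Initial temperature in Celsius: (428.9 - 491.67) × 5/9 = -34.8722°C.
Final Celsius temperature: -34.8722 - 78.0000 = -112.8722°C.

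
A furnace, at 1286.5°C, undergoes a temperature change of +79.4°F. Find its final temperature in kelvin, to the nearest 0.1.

1603.8 K

The 79.4°F change is an interval, so only the factor 5/9 applies: +79.4 × 5/9 = +44.1111°C.
Final Celsius temperature: 1286.5000 + 44.1111 = 1330.6111°C.
In kelvin: 1330.6111 + 273.15 = 1603.8 K.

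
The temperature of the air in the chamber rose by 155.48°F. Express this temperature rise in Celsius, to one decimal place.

Only the scale ratio 5/9 matters for a change in temperature.
155.48 × 5/9 = 86.4.

86.4°C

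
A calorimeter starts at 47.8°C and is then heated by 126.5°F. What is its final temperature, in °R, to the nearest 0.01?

704.21°R

The 126.5°F change is an interval, so only the factor 5/9 applies: +126.5 × 5/9 = +70.2778°C.
Final Celsius temperature: 47.8000 + 70.2778 = 118.0778°C.
In Rankine: 118.0778 × 1.8 + 491.67 = 704.21°R.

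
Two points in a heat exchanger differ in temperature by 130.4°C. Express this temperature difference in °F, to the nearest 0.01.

An interval of 1°C corresponds to 1.8°F.
130.4 × 1.8 = 234.72.

234.72°F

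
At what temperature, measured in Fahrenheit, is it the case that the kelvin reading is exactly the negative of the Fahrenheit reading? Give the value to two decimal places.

-164.17°F

Let F be the Fahrenheit reading. The kelvin reading is K = 5/9·F + 255.372.
Require K = -1·F: 5/9·F + 255.372 = -1·F.
(14/9)·F = -255.372  ⇒  F = -164.17.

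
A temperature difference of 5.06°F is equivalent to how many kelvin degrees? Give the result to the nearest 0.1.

An interval of 1°F corresponds to 5/9 K.
5.06 × 5/9 = 2.8.

2.8 K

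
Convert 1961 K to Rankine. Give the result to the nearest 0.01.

3529.80°R

In Celsius: 1961 - 273.15 = 1687.8500°C.
In Rankine: 1687.8500 × 1.8 + 491.67 = 3529.80°R.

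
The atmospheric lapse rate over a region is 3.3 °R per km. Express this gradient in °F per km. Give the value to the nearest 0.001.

3.300 °F/km

The quantity depends on a temperature interval, so only the ratio of degree sizes applies; the offset between the scales is irrelevant.
A change of 1°R is a change of 1°F, so 3.3 × 1 = 3.300.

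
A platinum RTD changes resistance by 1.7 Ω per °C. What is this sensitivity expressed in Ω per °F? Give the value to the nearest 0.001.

The quantity depends on a temperature interval, so only the ratio of degree sizes applies; the offset between the scales is irrelevant.
A change of 1°F is a change of 5/9°C, so per °F the value is 1.7 × 5/9 = 0.944.

0.944 Ω per °F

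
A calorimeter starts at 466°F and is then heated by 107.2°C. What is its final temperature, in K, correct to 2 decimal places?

621.46 K

Initial temperature in Celsius: (466 - 32) × 5/9 = 241.1111°C.
Final Celsius temperature: 241.1111 + 107.2000 = 348.3111°C.
In kelvin: 348.3111 + 273.15 = 621.46 K.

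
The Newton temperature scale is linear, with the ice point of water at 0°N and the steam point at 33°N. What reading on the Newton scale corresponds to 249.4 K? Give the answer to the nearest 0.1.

First in Celsius: 249.4 - 273.15 = -23.7500°C.
Linearly onto the Newton scale: 0 + (-23.7500 / 100) × (33 - 0) = -7.8°N.

-7.8°N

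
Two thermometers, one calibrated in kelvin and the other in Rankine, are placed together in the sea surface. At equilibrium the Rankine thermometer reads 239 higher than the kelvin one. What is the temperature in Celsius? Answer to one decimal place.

Let x be the kelvin reading; then the Rankine reading is 1.8·x.
(1.8·x) - x = 239  ⇒  (0.8)·x = 239  ⇒  x = 298.7500 K.
In Celsius: 298.75 - 273.15 = 25.6°C.

25.6°C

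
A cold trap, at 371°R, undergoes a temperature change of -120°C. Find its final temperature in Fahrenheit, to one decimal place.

-304.7°F

Initial temperature in Celsius: (371 - 491.67) × 5/9 = -67.0389°C.
Final Celsius temperature: -67.0389 - 120.0000 = -187.0389°C.
In Fahrenheit: -187.0389 × 1.8 + 32 = -304.7°F.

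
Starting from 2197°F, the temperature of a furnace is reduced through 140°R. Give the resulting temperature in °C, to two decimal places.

Initial temperature in Celsius: (2197 - 32) × 5/9 = 1202.7778°C.
The 140°R change is an interval, so only the factor 5/9 applies: -140 × 5/9 = -77.7778°C.
Final Celsius temperature: 1202.7778 - 77.7778 = 1125.0000°C.

1125.00°C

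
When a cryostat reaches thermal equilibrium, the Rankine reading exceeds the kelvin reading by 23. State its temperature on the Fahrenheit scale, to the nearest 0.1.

Let x be the Rankine reading; then the kelvin reading is 5/9·x.
(5/9·x) - x = -23  ⇒  (-4/9)·x = -23  ⇒  x = 51.7500°R.
In Celsius: (51.75 - 491.67) × 5/9 = -244.4000°C.
In Fahrenheit: -244.4000 × 1.8 + 32 = -407.9°F.

-407.9°F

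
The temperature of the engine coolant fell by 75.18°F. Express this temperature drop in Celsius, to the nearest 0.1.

41.8°C

An interval of 1°F corresponds to 5/9°C.
75.18 × 5/9 = 41.8.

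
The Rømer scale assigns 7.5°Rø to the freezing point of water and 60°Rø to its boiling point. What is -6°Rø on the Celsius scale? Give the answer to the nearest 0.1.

Linear interpolation between the fixed points: C = (-6 - 7.5) × 100 / (60 - 7.5) = -25.7143°C.

-25.7°C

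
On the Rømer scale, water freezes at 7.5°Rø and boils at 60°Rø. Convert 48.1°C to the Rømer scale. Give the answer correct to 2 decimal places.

Linearly onto the Rømer scale: 7.5 + (48.1000 / 100) × (60 - 7.5) = 32.75°Rø.

32.75°Rø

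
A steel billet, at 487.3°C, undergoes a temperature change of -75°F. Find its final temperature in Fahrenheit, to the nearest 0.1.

834.1°F

The 75°F change is an interval, so only the factor 5/9 applies: -75 × 5/9 = -41.6667°C.
Final Celsius temperature: 487.3000 - 41.6667 = 445.6333°C.
In Fahrenheit: 445.6333 × 1.8 + 32 = 834.1°F.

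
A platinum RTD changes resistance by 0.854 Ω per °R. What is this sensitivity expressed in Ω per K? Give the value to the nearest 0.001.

1.537 Ω per K

Since only a temperature interval is involved, the additive offset between the scales drops out.
A change of 1 K is a change of 1.8°R, so per K the value is 0.854 × 1.8 = 1.537.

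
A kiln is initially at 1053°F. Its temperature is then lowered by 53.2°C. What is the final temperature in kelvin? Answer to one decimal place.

Initial temperature in Celsius: (1053 - 32) × 5/9 = 567.2222°C.
Final Celsius temperature: 567.2222 - 53.2000 = 514.0222°C.
In kelvin: 514.0222 + 273.15 = 787.2 K.

787.2 K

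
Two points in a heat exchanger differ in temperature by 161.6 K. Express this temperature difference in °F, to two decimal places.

An interval of 1 K corresponds to 1.8°F.
161.6 × 1.8 = 290.88.

290.88°F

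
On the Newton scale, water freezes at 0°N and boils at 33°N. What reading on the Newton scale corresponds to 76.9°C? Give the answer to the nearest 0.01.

Linearly onto the Newton scale: 0 + (76.9000 / 100) × (33 - 0) = 25.38°N.

25.38°N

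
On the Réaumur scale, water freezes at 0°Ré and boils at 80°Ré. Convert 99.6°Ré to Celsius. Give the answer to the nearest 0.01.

124.50°C

Linear interpolation between the fixed points: C = (99.6 - 0) × 100 / (80 - 0) = 124.5000°C.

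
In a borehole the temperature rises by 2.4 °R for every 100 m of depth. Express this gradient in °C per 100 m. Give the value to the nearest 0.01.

Since only a temperature interval is involved, the additive offset between the scales drops out.
A change of 1°R is a change of 5/9°C, so 2.4 × 5/9 = 1.33.

1.33 °C/100 m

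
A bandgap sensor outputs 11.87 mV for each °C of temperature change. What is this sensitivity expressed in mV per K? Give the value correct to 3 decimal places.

The quantity depends on a temperature interval, so only the ratio of degree sizes applies; the offset between the scales is irrelevant.
A change of 1 K is a change of 1°C, so per K the value is 11.87 × 1 = 11.870.

11.870 mV per K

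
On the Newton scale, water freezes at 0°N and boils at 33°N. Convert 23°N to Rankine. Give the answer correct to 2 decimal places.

617.12°R

Linear interpolation between the fixed points: C = (23 - 0) × 100 / (33 - 0) = 69.6970°C.
Then 69.6970 × 1.8 + 491.67 = 617.12°R.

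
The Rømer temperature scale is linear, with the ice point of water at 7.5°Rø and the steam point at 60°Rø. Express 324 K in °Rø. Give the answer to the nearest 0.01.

First in Celsius: 324 - 273.15 = 50.8500°C.
Linearly onto the Rømer scale: 7.5 + (50.8500 / 100) × (60 - 7.5) = 34.20°Rø.

34.20°Rø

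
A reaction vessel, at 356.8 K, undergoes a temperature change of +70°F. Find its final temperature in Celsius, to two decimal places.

Initial temperature in Celsius: 356.8 - 273.15 = 83.6500°C.
The 70°F change is an interval, so only the factor 5/9 applies: +70 × 5/9 = +38.8889°C.
Final Celsius temperature: 83.6500 + 38.8889 = 122.5389°C.

122.54°C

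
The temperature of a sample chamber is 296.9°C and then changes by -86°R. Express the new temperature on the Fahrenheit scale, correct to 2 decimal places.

The 86°R change is an interval, so only the factor 5/9 applies: -86 × 5/9 = -47.7778°C.
Final Celsius temperature: 296.9000 - 47.7778 = 249.1222°C.
In Fahrenheit: 249.1222 × 1.8 + 32 = 480.42°F.

480.42°F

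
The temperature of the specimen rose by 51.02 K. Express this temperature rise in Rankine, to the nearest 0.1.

91.8°R

Only the scale ratio 1.8 matters for a change in temperature.
51.02 × 1.8 = 91.8.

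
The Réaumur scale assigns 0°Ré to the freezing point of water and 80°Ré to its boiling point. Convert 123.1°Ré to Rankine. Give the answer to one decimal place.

768.6°R

Linear interpolation between the fixed points: C = (123.1 - 0) × 100 / (80 - 0) = 153.8750°C.
Then 153.8750 × 1.8 + 491.67 = 768.6°R.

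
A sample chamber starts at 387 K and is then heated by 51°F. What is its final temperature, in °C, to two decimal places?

142.18°C

Initial temperature in Celsius: 387 - 273.15 = 113.8500°C.
The 51°F change is an interval, so only the factor 5/9 applies: +51 × 5/9 = +28.3333°C.
Final Celsius temperature: 113.8500 + 28.3333 = 142.1833°C.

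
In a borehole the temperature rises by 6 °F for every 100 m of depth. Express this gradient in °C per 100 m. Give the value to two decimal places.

3.33 °C/100 m

The quantity depends on a temperature interval, so only the ratio of degree sizes applies; the offset between the scales is irrelevant.
A change of 1°F is a change of 5/9°C, so 6 × 5/9 = 3.33.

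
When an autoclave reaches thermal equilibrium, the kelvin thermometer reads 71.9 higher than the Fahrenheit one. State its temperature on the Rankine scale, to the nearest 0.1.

Let x be the Fahrenheit reading; then the kelvin reading is 5/9·x + 255.372.
(5/9·x + 255.372) - x = 71.9  ⇒  (-4/9)·x = -183.472  ⇒  x = 412.8125°F.
In Celsius: (412.8125 - 32) × 5/9 = 211.5625°C.
In Rankine: 211.5625 × 1.8 + 491.67 = 872.5°R.

872.5°R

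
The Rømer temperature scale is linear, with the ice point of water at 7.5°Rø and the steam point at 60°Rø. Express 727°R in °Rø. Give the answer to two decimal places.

First in Celsius: (727 - 491.67) × 5/9 = 130.7389°C.
Linearly onto the Rømer scale: 7.5 + (130.7389 / 100) × (60 - 7.5) = 76.14°Rø.

76.14°Rø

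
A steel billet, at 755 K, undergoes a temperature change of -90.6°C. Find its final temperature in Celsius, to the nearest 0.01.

391.25°C

Initial temperature in Celsius: 755 - 273.15 = 481.8500°C.
Final Celsius temperature: 481.8500 - 90.6000 = 391.2500°C.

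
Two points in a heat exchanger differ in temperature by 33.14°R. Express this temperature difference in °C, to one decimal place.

An interval of 1°R corresponds to 5/9°C.
33.14 × 5/9 = 18.4.

18.4°C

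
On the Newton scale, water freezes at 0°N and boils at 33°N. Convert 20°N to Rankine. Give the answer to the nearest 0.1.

600.8°R

Linear interpolation between the fixed points: C = (20 - 0) × 100 / (33 - 0) = 60.6061°C.
Then 60.6061 × 1.8 + 491.67 = 600.8°R.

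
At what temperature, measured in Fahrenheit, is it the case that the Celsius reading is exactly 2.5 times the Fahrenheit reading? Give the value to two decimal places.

-9.14°F

Let F be the Fahrenheit reading. The Celsius reading is C = 5/9·F - 17.7778.
Require C = 2.5·F: 5/9·F - 17.7778 = 2.5·F.
(-35/18)·F = 17.7778  ⇒  F = -9.14.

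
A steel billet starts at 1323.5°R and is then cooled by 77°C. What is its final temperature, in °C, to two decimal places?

385.13°C

Initial temperature in Celsius: (1323.5 - 491.67) × 5/9 = 462.1278°C.
Final Celsius temperature: 462.1278 - 77.0000 = 385.1278°C.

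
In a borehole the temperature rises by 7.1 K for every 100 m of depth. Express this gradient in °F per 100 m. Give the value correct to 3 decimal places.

Since only a temperature interval is involved, the additive offset between the scales drops out.
A change of 1 K is a change of 1.8°F, so 7.1 × 1.8 = 12.780.

12.780 °F/100 m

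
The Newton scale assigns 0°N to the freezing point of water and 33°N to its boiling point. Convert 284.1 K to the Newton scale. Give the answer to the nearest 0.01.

First in Celsius: 284.1 - 273.15 = 10.9500°C.
Linearly onto the Newton scale: 0 + (10.9500 / 100) × (33 - 0) = 3.61°N.

3.61°N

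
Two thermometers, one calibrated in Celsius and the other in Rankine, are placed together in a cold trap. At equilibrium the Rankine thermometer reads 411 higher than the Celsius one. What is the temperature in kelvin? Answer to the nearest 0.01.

Let x be the Celsius reading; then the Rankine reading is 1.8·x + 491.67.
(1.8·x + 491.67) - x = 411  ⇒  (0.8)·x = -80.67  ⇒  x = -100.8375°C.
In kelvin: -100.8375 + 273.15 = 172.31 K.

172.31 K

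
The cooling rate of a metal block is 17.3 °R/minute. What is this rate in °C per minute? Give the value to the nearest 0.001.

9.611 °C/minute

Since only a temperature interval is involved, the additive offset between the scales drops out.
A change of 1°R is a change of 5/9°C, so 17.3 × 5/9 = 9.611.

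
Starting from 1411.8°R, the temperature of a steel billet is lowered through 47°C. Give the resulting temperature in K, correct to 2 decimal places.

Initial temperature in Celsius: (1411.8 - 491.67) × 5/9 = 511.1833°C.
Final Celsius temperature: 511.1833 - 47.0000 = 464.1833°C.
In kelvin: 464.1833 + 273.15 = 737.33 K.

737.33 K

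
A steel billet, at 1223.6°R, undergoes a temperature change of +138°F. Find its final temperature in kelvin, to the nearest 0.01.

Initial temperature in Celsius: (1223.6 - 491.67) × 5/9 = 406.6278°C.
The 138°F change is an interval, so only the factor 5/9 applies: +138 × 5/9 = +76.6667°C.
Final Celsius temperature: 406.6278 + 76.6667 = 483.2944°C.
In kelvin: 483.2944 + 273.15 = 756.44 K.

756.44 K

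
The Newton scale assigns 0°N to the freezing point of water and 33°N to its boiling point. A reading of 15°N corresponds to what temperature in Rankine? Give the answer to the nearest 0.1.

573.5°R

Linear interpolation between the fixed points: C = (15 - 0) × 100 / (33 - 0) = 45.4545°C.
Then 45.4545 × 1.8 + 491.67 = 573.5°R.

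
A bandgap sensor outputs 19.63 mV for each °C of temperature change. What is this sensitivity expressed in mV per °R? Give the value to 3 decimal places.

Since only a temperature interval is involved, the additive offset between the scales drops out.
A change of 1°R is a change of 5/9°C, so per °R the value is 19.63 × 5/9 = 10.906.

10.906 mV per °R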